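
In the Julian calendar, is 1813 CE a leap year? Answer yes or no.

1813 mod 4 = 1, so it is a common year in the Julian calendar.

no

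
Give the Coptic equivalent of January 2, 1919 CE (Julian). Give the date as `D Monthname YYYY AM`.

Julian Day Number of the source date = 2421974.
Converting JDN 2421974 to the Coptic calendar gives 7 Tobi 1635 AM.

7 Tobi 1635 AM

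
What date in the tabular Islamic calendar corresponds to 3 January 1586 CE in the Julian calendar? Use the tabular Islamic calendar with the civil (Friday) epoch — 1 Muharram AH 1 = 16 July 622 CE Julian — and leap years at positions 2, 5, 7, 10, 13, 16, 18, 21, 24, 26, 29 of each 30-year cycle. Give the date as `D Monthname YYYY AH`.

22 Muharram 994 AH

Both dates share Julian Day Number 2300347; in the tabular Islamic calendar that is 22 Muharram 994 AH.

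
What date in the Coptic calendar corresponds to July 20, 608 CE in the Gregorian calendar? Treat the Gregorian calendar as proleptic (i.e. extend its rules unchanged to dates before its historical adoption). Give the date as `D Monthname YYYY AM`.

Julian Day Number of the source date = 1943328.
Converting JDN 1943328 to the Coptic calendar gives 23 Epip 324 AM.

23 Epip 324 AM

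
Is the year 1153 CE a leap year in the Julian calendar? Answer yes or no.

no

1153 mod 4 = 1, so it is a common year in the Julian calendar.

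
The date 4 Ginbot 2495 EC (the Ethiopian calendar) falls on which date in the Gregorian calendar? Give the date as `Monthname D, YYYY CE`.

Julian Day Number of the source date = 2635397.
Converting JDN 2635397 to the Gregorian calendar gives 16 May 2503 CE.

May 16, 2503 CE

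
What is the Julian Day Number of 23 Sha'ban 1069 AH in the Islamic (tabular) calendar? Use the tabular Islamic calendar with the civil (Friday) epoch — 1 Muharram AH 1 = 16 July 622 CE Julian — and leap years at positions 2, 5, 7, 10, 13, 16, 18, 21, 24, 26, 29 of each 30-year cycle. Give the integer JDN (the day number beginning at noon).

Equivalently 16 May 1659 (Gregorian).
JDN 2451545 is 1 January 2000 CE (Gregorian); the target day is −124412 days from there, so JDN = 2327133.

2327133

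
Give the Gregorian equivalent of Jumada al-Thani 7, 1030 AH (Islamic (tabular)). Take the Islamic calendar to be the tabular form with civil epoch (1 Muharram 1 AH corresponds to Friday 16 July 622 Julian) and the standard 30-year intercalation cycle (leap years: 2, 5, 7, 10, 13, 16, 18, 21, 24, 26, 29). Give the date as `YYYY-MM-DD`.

1621-04-29

Both dates share Julian Day Number 2313237; in the Gregorian calendar that is 29 April 1621 CE.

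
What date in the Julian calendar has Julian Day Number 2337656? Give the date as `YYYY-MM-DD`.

1688-02-26

The Gregorian equivalent of JDN 2337656 is 7 March 1688.
In the Julian calendar that day is 1688-02-26.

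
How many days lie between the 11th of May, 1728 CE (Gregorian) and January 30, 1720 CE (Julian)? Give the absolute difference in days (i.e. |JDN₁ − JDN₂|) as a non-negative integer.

First date → JDN 2352330; second date → JDN 2349317.
The interval is |2352330 − 2349317| = 3013 days.

3013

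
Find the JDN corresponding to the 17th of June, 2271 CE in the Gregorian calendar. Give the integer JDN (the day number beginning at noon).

2550693

JDN 2400001 is 17 November 1858 CE (Gregorian), MJD 0; the target day is +150692 days from there, so JDN = 2550693.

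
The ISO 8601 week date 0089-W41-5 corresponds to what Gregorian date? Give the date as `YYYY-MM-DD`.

ISO week 1 of 89 is the week containing the first Thursday of 89.
Week 41, day 5 (Friday) lands on 0089-10-14.

0089-10-14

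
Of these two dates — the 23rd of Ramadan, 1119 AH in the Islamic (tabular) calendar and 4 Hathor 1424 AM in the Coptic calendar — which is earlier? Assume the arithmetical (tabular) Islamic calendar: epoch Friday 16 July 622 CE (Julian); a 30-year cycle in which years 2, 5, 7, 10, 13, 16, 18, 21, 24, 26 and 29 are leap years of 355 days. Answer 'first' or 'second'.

First date → JDN 2344880; second date → JDN 2344844.
JDN 2344844 < JDN 2344880, so the second date is earlier.

second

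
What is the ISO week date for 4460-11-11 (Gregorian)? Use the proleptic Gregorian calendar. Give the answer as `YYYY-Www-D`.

4460-W46-4

The weekday is Thursday (ISO weekday 4).
That Thursday belongs to ISO week 46 of ISO year 4460.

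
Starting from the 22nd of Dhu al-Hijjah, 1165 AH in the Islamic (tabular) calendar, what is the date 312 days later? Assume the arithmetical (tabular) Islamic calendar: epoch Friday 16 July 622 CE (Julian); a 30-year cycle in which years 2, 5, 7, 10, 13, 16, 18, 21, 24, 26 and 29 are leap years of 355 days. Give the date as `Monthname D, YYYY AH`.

Dhu al-Qa'dah 10, 1166 AH

Counting 312 days forward from JDN 2361269 reaches JDN 2361581, which is Dhu al-Qa'dah 10, 1166 AH.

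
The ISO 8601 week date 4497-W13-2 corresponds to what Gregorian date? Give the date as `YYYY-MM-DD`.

4497-03-26

ISO week 1 of 4497 is the week containing the first Thursday of 4497.
Week 13, day 2 (Tuesday) lands on 4497-03-26.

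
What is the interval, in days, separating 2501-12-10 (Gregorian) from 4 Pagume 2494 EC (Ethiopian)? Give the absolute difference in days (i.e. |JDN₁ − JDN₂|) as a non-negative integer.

First date → JDN 2634875; second date → JDN 2635152.
The interval is |2634875 − 2635152| = 277 days.

277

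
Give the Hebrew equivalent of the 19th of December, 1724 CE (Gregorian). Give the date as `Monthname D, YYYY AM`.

Tevet 3, 5485 AM

Both dates share Julian Day Number 2351091; in the Hebrew calendar that is 3 Tevet 5485 AM.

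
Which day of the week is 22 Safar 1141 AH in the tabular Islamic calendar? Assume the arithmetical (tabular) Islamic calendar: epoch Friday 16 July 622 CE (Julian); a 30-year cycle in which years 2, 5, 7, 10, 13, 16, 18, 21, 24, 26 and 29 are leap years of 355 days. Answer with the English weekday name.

Monday

This is JDN 2352469 (27 September 1728 Gregorian).
2352469 ≡ 0 (mod 7); counting from Monday = 0 gives Monday.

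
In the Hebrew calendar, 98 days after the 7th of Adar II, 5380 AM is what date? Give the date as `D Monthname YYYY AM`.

17 Sivan 5380 AM

The starting date is JDN 2312824; 2312824 + 98 = 2312922.
JDN 2312922 corresponds to 17 Sivan 5380 AM.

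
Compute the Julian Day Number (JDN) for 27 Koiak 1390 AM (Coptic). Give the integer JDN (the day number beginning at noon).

2332478

Equivalently 2 January 1674 (Gregorian).
JDN 2451545 is 1 January 2000 CE (Gregorian); the target day is −119067 days from there, so JDN = 2332478.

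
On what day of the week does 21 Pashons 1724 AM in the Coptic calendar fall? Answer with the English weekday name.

In the Gregorian calendar this is 29 May 2008 (JDN 2454616).
2454616 ≡ 3 (mod 7); counting from Monday = 0 gives Thursday.

Thursday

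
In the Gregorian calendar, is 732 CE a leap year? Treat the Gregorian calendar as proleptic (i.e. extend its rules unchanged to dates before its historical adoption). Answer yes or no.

732 is divisible by 4 and not by 100, so it is a leap year.

yes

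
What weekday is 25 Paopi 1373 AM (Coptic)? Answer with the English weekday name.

This is JDN 2326207 (1 November 1656 Gregorian).
Since JDN mod 7 = 2 (0 = Monday), the day is Wednesday.

Wednesday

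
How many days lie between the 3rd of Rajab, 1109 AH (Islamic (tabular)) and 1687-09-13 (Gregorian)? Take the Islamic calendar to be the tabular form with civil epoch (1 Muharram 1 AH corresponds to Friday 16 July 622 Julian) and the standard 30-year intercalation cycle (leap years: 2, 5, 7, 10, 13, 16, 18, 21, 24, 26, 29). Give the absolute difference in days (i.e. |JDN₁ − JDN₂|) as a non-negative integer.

3777

JDN of the first date = 2341257.
JDN of the second date = 2337480.
|2337480 − 2341257| = 3777.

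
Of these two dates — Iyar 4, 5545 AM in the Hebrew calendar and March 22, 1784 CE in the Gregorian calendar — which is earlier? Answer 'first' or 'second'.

second

Converting both to JDN: 2373122 vs 2372734; the smaller is the second.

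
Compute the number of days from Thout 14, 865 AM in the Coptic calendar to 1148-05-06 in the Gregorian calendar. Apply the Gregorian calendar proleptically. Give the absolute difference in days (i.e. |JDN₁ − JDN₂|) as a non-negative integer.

135

JDN of the first date = 2140619.
JDN of the second date = 2140484.
|2140484 − 2140619| = 135.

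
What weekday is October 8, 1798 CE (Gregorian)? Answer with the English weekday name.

Since JDN mod 7 = 0 (0 = Monday), the day is Monday.

Monday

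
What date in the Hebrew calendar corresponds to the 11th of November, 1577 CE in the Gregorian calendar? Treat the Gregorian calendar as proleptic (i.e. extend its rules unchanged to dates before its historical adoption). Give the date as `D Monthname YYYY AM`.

21 Cheshvan 5338 AM

Both dates share Julian Day Number 2297362; in the Hebrew calendar that is 21 Cheshvan 5338 AM.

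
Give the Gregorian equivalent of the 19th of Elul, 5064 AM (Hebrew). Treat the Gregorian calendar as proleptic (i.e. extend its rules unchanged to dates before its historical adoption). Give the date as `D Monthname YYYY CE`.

29 August 1304 CE

Both dates share Julian Day Number 2197577; in the Gregorian calendar that is 29 August 1304 CE.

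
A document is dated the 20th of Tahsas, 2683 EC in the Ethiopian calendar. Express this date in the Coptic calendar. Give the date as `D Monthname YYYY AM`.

20 Koiak 2407 AM

Both dates share Julian Day Number 2703930; in the Coptic calendar that is 20 Koiak 2407 AM.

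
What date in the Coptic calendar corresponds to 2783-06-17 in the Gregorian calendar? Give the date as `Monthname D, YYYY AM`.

Both dates share Julian Day Number 2737697; in the Coptic calendar that is 4 Paoni 2499 AM.

Paoni 4, 2499 AM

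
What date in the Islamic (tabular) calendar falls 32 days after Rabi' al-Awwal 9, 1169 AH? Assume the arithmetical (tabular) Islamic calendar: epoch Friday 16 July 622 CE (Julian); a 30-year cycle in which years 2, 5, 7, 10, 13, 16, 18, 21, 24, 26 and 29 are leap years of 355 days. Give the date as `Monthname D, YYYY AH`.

Rabi' al-Thani 11, 1169 AH

The starting date is JDN 2362407; 2362407 + 32 = 2362439.
JDN 2362439 corresponds to Rabi' al-Thani 11, 1169 AH.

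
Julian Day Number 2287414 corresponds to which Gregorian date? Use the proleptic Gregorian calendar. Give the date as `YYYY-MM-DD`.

1550-08-17

Counting from JDN 2299161 = 15 Oct 1582 gives an offset of -11747 days.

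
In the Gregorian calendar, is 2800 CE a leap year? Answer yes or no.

2800 is divisible by 4; 2800 is divisible by 100 but also by 400, so it is a leap year.

yes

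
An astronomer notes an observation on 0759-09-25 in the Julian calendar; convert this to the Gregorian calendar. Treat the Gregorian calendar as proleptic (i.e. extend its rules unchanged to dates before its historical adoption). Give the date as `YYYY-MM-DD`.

For dates in this range the Gregorian date is 4 days ahead of the Julian.
25 September 759 Julian + 4 days → 29 September 759 Gregorian.

0759-09-29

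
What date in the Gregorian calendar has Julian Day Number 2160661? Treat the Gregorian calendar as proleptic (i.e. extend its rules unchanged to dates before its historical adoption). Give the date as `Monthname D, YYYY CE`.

August 3, 1203 CE

Counting from JDN 2299161 = 15 Oct 1582 gives an offset of -138500 days.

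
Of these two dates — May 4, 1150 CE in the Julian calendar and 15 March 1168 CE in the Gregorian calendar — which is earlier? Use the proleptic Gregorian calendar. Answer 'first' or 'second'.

The two dates have Julian Day Numbers 2141219 and 2147737 respectively.
Since 2141219 < 2147737, the first date comes first.

first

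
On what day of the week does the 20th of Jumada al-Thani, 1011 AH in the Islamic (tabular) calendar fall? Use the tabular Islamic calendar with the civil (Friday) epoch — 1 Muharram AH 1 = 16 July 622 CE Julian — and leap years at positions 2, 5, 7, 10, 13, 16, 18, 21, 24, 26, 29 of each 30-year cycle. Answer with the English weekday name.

Equivalently 5 December 1602 Gregorian, JDN 2306517.
Since JDN mod 7 = 3 (0 = Monday), the day is Thursday.

Thursday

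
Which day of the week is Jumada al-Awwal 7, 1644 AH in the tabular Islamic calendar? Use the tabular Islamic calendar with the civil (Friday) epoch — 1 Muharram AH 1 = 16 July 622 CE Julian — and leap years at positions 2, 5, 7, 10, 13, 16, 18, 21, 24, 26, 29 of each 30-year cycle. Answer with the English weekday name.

Tuesday

In the Gregorian calendar this is 17 December 2216 (JDN 2530788).
Since JDN mod 7 = 1 (0 = Monday), the day is Tuesday.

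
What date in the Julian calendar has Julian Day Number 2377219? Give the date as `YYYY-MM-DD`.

JDN 2377219 is 2 July 1796 in the Gregorian calendar.
In the Julian calendar that day is 1796-06-21.

1796-06-21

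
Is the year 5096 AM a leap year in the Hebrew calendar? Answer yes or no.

no

Hebrew year 5096 is year 4 of its 19-year Metonic cycle; leap years are at positions 3, 6, 8, 11, 14, 17, 19, so it is a common year (12 months).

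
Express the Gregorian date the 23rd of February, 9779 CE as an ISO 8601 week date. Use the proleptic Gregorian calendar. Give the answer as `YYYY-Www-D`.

The weekday is Tuesday (ISO weekday 2).
That Tuesday belongs to ISO week 8 of ISO year 9779.

9779-W08-2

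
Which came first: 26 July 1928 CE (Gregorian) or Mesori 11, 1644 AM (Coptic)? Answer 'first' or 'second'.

The two dates have Julian Day Numbers 2425454 and 2425476 respectively.
Since 2425454 < 2425476, the first date comes first.

first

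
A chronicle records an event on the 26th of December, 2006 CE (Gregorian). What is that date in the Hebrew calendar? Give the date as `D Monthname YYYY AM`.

5 Tevet 5767 AM

Both dates share Julian Day Number 2454096; in the Hebrew calendar that is 5 Tevet 5767 AM.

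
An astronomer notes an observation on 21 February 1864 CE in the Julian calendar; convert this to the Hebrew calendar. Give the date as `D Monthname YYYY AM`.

Both dates share Julian Day Number 2401935; in the Hebrew calendar that is 26 Adar I 5624 AM.

26 Adar I 5624 AM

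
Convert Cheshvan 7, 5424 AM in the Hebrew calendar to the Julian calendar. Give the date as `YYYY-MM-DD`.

1663-10-28

Both dates share Julian Day Number 2328769; in the Julian calendar that is 28 October 1663 CE.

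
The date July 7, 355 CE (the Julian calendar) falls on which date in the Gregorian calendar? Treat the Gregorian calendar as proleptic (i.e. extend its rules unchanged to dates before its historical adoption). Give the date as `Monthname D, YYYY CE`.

At this point the Julian calendar is 1 day behind the Gregorian.
7 July 355 Julian + 1 day → 8 July 355 Gregorian.

July 8, 355 CE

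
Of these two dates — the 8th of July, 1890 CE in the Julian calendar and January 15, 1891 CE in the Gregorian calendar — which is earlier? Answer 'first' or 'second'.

first

The two dates have Julian Day Numbers 2411569 and 2411748 respectively.
Since 2411569 < 2411748, the first date comes first.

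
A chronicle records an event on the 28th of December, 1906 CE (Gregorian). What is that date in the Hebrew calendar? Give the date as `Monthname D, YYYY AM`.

Both dates share Julian Day Number 2417573; in the Hebrew calendar that is 11 Tevet 5667 AM.

Tevet 11, 5667 AM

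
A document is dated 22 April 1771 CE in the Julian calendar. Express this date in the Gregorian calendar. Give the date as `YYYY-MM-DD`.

1771-05-03

The Julian–Gregorian offset here is 11 days (Julian trailing).
22 April 1771 Julian + 11 days → 3 May 1771 Gregorian.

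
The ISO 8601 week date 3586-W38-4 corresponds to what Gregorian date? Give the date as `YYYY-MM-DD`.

3586-09-18

ISO week 1 of 3586 is the week containing the first Thursday of 3586.
Week 38, day 4 (Thursday) lands on 3586-09-18.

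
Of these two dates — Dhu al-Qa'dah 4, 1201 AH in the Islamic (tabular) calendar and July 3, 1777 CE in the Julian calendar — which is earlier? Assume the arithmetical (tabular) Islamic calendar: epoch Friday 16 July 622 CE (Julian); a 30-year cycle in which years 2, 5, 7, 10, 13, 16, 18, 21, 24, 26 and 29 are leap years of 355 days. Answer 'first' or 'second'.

Converting both to JDN: 2373978 vs 2370291; the smaller is the second.

second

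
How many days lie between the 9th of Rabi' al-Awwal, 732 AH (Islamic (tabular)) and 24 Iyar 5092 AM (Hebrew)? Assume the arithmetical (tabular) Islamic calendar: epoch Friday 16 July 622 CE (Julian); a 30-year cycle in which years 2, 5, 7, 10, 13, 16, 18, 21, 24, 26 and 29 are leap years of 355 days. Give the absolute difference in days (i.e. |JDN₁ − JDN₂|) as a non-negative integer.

First date → JDN 2207549; second date → JDN 2207711.
The interval is |2207549 − 2207711| = 162 days.

162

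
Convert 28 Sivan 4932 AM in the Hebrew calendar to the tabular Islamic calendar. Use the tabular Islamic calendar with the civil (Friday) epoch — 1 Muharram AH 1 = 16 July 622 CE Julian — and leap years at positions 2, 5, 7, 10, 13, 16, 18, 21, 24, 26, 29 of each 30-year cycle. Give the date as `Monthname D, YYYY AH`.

Julian Day Number of the source date = 2149304.
Converting JDN 2149304 to the tabular Islamic calendar gives 27 Shawwal 567 AH.

Shawwal 27, 567 AH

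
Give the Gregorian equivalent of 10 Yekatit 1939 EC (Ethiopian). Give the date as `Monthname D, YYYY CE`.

Julian Day Number of the source date = 2432234.
Converting JDN 2432234 to the Gregorian calendar gives 17 February 1947 CE.

February 17, 1947 CE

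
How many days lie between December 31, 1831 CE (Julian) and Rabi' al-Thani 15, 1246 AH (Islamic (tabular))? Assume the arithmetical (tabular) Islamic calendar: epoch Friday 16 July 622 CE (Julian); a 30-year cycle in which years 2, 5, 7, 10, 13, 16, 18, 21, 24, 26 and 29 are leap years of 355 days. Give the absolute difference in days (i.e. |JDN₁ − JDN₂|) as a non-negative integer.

First date → JDN 2390195; second date → JDN 2389729.
The interval is |2390195 − 2389729| = 466 days.

466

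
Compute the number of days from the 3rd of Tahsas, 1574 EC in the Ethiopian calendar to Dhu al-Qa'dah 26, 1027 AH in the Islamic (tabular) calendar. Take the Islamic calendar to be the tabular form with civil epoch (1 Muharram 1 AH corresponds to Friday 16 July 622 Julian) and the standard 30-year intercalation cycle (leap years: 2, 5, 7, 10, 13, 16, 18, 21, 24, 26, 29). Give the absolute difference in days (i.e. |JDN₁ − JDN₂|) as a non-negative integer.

13489

JDN of the first date = 2298851.
JDN of the second date = 2312340.
|2312340 − 2298851| = 13489.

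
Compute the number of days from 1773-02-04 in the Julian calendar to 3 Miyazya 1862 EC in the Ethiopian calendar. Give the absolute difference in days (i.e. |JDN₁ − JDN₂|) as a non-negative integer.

First date → JDN 2368681; second date → JDN 2404163.
The interval is |2368681 − 2404163| = 35482 days.

35482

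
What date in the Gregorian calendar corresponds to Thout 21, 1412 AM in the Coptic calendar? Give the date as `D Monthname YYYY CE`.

29 September 1695 CE

Both dates share Julian Day Number 2340418; in the Gregorian calendar that is 29 September 1695 CE.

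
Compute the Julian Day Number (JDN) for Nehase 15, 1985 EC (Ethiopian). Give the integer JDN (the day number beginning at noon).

In the Gregorian calendar the same day is 21 August 1993.
JDN 2400001 is 17 November 1858 CE (Gregorian), MJD 0; the target day is +49220 days from there, so JDN = 2449221.

2449221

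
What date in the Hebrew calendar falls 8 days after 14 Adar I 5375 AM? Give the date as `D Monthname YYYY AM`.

22 Adar I 5375 AM

The starting date is JDN 2310970; 2310970 + 8 = 2310978.
JDN 2310978 corresponds to 22 Adar I 5375 AM.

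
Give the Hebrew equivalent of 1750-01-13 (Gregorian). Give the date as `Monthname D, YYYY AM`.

Julian Day Number of the source date = 2360247.
Converting JDN 2360247 to the Hebrew calendar gives 6 Shevat 5510 AM.

Shevat 6, 5510 AM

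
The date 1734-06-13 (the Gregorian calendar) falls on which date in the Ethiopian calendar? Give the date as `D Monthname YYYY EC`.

Julian Day Number of the source date = 2354554.
Converting JDN 2354554 to the Ethiopian calendar gives 8 Sene 1726 EC.

8 Sene 1726 EC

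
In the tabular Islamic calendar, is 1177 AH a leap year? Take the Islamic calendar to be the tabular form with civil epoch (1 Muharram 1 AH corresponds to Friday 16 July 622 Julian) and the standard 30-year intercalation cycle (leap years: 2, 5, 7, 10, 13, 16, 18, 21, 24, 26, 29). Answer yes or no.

Year 1177 AH is year 7 of its 30-year cycle; leap positions are 2, 5, 7, 10, 13, 16, 18, 21, 24, 26, 29, so it is a leap year (355 days).

yes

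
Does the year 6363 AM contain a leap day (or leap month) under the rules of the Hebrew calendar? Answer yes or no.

Hebrew year 6363 is year 17 of its 19-year Metonic cycle; leap years are at positions 3, 6, 8, 11, 14, 17, 19, so it is a leap year (13 months).

yes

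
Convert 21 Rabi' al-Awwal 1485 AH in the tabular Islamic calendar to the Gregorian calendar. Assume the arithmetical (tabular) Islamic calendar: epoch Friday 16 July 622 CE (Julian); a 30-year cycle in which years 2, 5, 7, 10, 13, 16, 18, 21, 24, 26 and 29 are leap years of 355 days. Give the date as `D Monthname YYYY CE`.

28 July 2062 CE

Both dates share Julian Day Number 2474399; in the Gregorian calendar that is 28 July 2062 CE.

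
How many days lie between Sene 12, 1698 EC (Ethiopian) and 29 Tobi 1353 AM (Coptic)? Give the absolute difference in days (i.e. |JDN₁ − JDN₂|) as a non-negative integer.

25335

First date → JDN 2344331; second date → JDN 2318996.
The interval is |2344331 − 2318996| = 25335 days.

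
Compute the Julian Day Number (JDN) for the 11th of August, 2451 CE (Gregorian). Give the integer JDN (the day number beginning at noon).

2616492

JDN 2400001 is 17 November 1858 CE (Gregorian), MJD 0; the target day is +216491 days from there, so JDN = 2616492.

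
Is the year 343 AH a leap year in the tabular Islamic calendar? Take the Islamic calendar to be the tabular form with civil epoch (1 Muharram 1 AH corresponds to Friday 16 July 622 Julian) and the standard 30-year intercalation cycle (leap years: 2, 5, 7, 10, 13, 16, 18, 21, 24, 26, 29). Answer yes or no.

yes

Year 343 AH is year 13 of its 30-year cycle; leap positions are 2, 5, 7, 10, 13, 16, 18, 21, 24, 26, 29, so it is a leap year (355 days).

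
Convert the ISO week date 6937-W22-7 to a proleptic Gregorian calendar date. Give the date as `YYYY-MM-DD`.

6937-06-02

ISO week 1 of 6937 is the week containing the first Thursday of 6937.
Week 22, day 7 (Sunday) lands on 6937-06-02.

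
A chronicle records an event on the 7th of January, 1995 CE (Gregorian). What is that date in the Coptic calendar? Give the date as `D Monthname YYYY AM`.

Julian Day Number of the source date = 2449725.
Converting JDN 2449725 to the Coptic calendar gives 29 Koiak 1711 AM.

29 Koiak 1711 AM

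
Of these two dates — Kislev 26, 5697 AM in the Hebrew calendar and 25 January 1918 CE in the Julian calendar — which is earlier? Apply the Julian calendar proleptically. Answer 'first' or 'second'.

Converting both to JDN: 2428513 vs 2421632; the smaller is the second.

second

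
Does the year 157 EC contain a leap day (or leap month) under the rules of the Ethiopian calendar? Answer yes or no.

no

157 mod 4 = 1; in the Ethiopian calendar a year is leap when year mod 4 = 3, so it is a common year.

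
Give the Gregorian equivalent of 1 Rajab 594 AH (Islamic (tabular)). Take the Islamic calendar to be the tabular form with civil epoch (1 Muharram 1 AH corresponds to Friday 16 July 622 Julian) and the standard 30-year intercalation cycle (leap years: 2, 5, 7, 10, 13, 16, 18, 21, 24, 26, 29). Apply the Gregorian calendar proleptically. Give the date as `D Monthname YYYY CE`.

16 May 1198 CE

Julian Day Number of the source date = 2158756.
Converting JDN 2158756 to the Gregorian calendar gives 16 May 1198 CE.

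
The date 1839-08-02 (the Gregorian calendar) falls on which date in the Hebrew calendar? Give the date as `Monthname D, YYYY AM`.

Av 22, 5599 AM

Both dates share Julian Day Number 2392954; in the Hebrew calendar that is 22 Av 5599 AM.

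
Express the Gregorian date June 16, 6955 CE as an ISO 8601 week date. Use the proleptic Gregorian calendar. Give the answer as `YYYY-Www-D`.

The weekday is Monday (ISO weekday 1).
That Monday belongs to ISO week 25 of ISO year 6955.

6955-W25-1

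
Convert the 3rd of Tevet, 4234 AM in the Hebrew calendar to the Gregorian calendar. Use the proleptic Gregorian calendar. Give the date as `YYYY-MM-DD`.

Julian Day Number of the source date = 1894164.
Converting JDN 1894164 to the Gregorian calendar gives 10 December 473 CE.

0473-12-10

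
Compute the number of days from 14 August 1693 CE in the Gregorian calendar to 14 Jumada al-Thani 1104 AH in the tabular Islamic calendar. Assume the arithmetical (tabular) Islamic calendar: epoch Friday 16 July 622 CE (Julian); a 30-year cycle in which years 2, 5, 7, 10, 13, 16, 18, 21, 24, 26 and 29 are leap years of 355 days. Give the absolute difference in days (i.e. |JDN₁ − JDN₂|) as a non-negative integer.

First date → JDN 2339642; second date → JDN 2339467.
The interval is |2339642 − 2339467| = 175 days.

175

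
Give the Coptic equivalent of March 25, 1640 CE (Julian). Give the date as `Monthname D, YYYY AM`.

Paremhat 29, 1356 AM

Both dates share Julian Day Number 2320152; in the Coptic calendar that is 29 Paremhat 1356 AM.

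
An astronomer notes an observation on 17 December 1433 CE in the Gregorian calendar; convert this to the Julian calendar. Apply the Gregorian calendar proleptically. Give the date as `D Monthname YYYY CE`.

8 December 1433 CE

At this point the Julian calendar is 9 days behind the Gregorian.
17 December 1433 Gregorian − 9 days → 8 December 1433 Julian.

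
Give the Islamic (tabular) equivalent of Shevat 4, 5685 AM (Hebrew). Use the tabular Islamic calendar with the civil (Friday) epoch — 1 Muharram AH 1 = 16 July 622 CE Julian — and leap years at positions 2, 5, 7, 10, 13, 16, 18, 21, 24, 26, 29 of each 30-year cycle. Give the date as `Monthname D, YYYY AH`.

The source date corresponds to 29 January 1925 in the Gregorian calendar (JDN 2424180).
That day falls on 4 Rajab 1343 AH in the tabular Islamic calendar.

Rajab 4, 1343 AH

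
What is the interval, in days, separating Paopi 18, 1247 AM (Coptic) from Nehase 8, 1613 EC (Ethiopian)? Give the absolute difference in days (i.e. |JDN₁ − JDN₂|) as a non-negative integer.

33163

First date → JDN 2280178; second date → JDN 2313341.
The interval is |2280178 − 2313341| = 33163 days.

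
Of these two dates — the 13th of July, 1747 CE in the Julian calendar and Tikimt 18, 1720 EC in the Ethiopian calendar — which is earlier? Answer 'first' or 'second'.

The two dates have Julian Day Numbers 2359343 and 2352133 respectively.
Since 2352133 < 2359343, the second date comes first.

second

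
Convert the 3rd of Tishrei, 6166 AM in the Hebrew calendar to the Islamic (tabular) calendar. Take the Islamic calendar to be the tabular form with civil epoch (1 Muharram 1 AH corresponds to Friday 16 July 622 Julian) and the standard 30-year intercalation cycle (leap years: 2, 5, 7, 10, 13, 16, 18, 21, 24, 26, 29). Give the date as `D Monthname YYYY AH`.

1 Dhu al-Hijjah 1838 AH

The source date corresponds to 26 September 2405 in the Gregorian calendar (JDN 2599737).
That day falls on 1 Dhu al-Hijjah 1838 AH in the tabular Islamic calendar.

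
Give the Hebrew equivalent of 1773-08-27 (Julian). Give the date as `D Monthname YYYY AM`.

Julian Day Number of the source date = 2368885.
Converting JDN 2368885 to the Hebrew calendar gives 19 Elul 5533 AM.

19 Elul 5533 AM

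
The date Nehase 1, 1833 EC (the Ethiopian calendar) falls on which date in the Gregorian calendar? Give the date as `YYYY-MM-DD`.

Julian Day Number of the source date = 2393689.
Converting JDN 2393689 to the Gregorian calendar gives 6 August 1841 CE.

1841-08-06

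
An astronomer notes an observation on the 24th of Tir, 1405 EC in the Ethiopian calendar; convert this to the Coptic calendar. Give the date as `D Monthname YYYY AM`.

24 Tobi 1129 AM

Both dates share Julian Day Number 2237175; in the Coptic calendar that is 24 Tobi 1129 AM.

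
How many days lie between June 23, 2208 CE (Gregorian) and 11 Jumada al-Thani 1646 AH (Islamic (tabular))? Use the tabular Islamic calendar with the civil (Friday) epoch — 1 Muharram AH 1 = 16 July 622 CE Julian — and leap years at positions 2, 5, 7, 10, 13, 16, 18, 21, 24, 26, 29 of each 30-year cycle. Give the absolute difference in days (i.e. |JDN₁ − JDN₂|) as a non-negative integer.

First date → JDN 2527689; second date → JDN 2531531.
The interval is |2527689 − 2531531| = 3842 days.

3842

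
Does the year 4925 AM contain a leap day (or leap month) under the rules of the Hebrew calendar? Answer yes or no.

Hebrew year 4925 is year 4 of its 19-year Metonic cycle; leap years are at positions 3, 6, 8, 11, 14, 17, 19, so it is a common year (12 months).

no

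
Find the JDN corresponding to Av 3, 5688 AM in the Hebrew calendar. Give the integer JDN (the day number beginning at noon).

Equivalently 20 July 1928 (Gregorian).
JDN 2299161 is 15 October 1582 CE (Gregorian); the target day is +126287 days from there, so JDN = 2425448.

2425448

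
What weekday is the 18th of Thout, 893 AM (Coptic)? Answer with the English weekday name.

Equivalently 22 September 1176 Gregorian, JDN 2150850.
JDN 2150850 mod 7 = 2, and JDN 0 was a Monday, so this is a Wednesday.

Wednesday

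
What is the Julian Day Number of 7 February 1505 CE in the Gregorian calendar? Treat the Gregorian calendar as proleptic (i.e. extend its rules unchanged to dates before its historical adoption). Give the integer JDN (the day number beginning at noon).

JDN 2400001 is 17 November 1858 CE (Gregorian), MJD 0; the target day is −129214 days from there, so JDN = 2270787.

2270787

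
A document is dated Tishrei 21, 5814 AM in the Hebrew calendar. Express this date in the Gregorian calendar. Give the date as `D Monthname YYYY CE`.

3 October 2053 CE

Both dates share Julian Day Number 2471179; in the Gregorian calendar that is 3 October 2053 CE.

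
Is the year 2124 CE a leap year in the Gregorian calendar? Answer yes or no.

yes

2124 is divisible by 4 and not by 100, so it is a leap year.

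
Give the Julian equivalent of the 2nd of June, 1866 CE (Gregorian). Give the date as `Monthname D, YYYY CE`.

May 21, 1866 CE

The Julian–Gregorian offset here is 12 days (Julian trailing).
2 June 1866 Gregorian − 12 days → 21 May 1866 Julian.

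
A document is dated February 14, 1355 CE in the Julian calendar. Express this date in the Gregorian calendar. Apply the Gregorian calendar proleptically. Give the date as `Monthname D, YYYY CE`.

February 22, 1355 CE

The Julian–Gregorian offset here is 8 days (Julian trailing).
14 February 1355 Julian + 8 days → 22 February 1355 Gregorian.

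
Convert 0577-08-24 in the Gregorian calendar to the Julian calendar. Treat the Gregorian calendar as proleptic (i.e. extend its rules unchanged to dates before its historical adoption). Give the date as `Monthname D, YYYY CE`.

August 22, 577 CE

At this point the Julian calendar is 2 days behind the Gregorian.
24 August 577 Gregorian − 2 days → 22 August 577 Julian.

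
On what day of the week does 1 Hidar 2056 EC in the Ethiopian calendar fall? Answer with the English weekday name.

Sunday

Equivalently 11 November 2063 Gregorian, JDN 2474870.
Since JDN mod 7 = 6 (0 = Monday), the day is Sunday.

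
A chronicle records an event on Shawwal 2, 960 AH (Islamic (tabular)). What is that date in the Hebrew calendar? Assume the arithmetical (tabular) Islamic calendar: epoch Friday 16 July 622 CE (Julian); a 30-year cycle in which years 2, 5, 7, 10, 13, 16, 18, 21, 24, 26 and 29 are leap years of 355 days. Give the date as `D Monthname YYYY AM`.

3 Tishrei 5314 AM

The source date corresponds to 21 September 1553 in the proleptic Gregorian calendar (JDN 2288545).
That day falls on 3 Tishrei 5314 AM in the Hebrew calendar.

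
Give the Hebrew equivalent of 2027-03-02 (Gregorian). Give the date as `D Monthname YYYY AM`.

23 Adar I 5787 AM

Both dates share Julian Day Number 2461467; in the Hebrew calendar that is 23 Adar I 5787 AM.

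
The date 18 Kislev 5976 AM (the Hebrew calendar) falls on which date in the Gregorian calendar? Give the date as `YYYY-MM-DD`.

Both dates share Julian Day Number 2530416; in the Gregorian calendar that is 11 December 2215 CE.

2215-12-11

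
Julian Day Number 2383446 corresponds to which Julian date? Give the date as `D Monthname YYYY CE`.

9 July 1813 CE

JDN 2383446 is 21 July 1813 in the Gregorian calendar.
In the Julian calendar that day is 9 July 1813 CE.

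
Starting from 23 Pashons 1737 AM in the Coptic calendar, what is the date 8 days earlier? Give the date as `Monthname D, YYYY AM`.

JDN of 23 Pashons 1737 AM = 2459366.
2459366 − 8 = 2459358.
JDN 2459358 in the Coptic calendar is Pashons 15, 1737 AM.

Pashons 15, 1737 AM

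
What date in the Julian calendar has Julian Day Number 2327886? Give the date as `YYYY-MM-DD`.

1661-05-28

The Gregorian equivalent of JDN 2327886 is 7 June 1661.
In the Julian calendar that day is 1661-05-28.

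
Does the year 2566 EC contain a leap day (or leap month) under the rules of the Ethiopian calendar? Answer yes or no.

2566 mod 4 = 2; in the Ethiopian calendar a year is leap when year mod 4 = 3, so it is a common year.

no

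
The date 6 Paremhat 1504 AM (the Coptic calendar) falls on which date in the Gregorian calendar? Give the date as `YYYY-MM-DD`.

Julian Day Number of the source date = 2374186.
Converting JDN 2374186 to the Gregorian calendar gives 13 March 1788 CE.

1788-03-13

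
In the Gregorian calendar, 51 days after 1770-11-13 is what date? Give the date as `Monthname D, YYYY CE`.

The starting date is JDN 2367856; 2367856 + 51 = 2367907.
JDN 2367907 corresponds to January 3, 1771 CE.

January 3, 1771 CE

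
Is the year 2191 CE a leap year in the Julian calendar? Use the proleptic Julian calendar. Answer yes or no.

2191 mod 4 = 3, so it is a common year in the Julian calendar.

no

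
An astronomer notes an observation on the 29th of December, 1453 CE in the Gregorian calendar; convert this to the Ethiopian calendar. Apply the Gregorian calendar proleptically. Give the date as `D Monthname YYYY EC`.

Both dates share Julian Day Number 2252120; in the Ethiopian calendar that is 24 Tahsas 1446 EC.

24 Tahsas 1446 EC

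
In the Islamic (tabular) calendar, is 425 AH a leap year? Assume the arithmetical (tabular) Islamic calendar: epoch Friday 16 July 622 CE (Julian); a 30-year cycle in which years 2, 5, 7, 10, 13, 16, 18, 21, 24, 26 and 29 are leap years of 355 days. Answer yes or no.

Year 425 AH is year 5 of its 30-year cycle; leap positions are 2, 5, 7, 10, 13, 16, 18, 21, 24, 26, 29, so it is a leap year (355 days).

yes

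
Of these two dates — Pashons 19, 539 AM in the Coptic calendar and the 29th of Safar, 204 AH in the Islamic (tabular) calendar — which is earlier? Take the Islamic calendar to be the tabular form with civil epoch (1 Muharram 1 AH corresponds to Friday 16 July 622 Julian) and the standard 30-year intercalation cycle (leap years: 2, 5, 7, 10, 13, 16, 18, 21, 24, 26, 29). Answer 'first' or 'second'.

The two dates have Julian Day Numbers 2021792 and 2020434 respectively.
Since 2020434 < 2021792, the second date comes first.

second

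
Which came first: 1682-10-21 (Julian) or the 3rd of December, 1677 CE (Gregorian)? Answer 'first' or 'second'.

second

Converting both to JDN: 2335702 vs 2333909; the smaller is the second.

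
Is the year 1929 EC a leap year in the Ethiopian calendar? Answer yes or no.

1929 mod 4 = 1; in the Ethiopian calendar a year is leap when year mod 4 = 3, so it is a common year.

no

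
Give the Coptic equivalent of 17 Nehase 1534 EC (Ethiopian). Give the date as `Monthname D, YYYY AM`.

Both dates share Julian Day Number 2284495; in the Coptic calendar that is 17 Mesori 1258 AM.

Mesori 17, 1258 AM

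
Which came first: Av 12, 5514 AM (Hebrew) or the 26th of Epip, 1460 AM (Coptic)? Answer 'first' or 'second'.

First date → JDN 2361907; second date → JDN 2358255.
JDN 2358255 < JDN 2361907, so the second date is earlier.

second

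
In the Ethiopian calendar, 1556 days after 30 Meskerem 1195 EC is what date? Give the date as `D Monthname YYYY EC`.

JDN of 30 Meskerem 1195 EC = 2160358.
2160358 + 1556 = 2161914.
JDN 2161914 in the Ethiopian calendar is 5 Tir 1199 EC.

5 Tir 1199 EC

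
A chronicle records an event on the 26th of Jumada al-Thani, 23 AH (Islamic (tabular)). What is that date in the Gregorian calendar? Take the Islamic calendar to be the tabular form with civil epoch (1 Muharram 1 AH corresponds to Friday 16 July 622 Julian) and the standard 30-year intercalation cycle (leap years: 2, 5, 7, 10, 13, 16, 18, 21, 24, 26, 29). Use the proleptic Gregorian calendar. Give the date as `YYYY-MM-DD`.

Julian Day Number of the source date = 1956409.
Converting JDN 1956409 to the Gregorian calendar gives 13 May 644 CE.

0644-05-13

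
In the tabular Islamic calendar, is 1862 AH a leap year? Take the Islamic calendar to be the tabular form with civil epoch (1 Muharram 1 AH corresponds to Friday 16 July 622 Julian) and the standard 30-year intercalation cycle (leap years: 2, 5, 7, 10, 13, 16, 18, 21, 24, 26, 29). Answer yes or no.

yes

Year 1862 AH is year 2 of its 30-year cycle; leap positions are 2, 5, 7, 10, 13, 16, 18, 21, 24, 26, 29, so it is a leap year (355 days).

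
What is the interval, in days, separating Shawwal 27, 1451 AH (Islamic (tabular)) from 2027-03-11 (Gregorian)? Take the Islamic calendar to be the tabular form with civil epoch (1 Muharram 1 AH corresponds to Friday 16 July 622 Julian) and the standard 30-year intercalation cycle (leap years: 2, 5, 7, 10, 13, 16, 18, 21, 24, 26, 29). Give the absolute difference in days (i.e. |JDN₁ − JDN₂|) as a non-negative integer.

1088

JDN of the first date = 2462564.
JDN of the second date = 2461476.
|2461476 − 2462564| = 1088.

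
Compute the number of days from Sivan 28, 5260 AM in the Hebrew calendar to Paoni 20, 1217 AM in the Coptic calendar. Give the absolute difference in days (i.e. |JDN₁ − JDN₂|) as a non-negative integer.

First date → JDN 2269079; second date → JDN 2269463.
The interval is |2269079 − 2269463| = 384 days.

384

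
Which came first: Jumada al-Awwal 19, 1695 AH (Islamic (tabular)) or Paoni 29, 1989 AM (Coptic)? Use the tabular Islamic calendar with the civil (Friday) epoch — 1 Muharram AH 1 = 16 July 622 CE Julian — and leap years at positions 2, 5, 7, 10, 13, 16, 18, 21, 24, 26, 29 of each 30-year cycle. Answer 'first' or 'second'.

first

Converting both to JDN: 2548873 vs 2551445; the smaller is the first.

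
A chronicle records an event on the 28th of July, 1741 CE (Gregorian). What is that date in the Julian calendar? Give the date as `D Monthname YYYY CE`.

At this point the Julian calendar is 11 days behind the Gregorian.
28 July 1741 Gregorian − 11 days → 17 July 1741 Julian.

17 July 1741 CE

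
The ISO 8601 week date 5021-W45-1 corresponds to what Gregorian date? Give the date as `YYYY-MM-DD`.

5021-11-05

ISO week 1 of 5021 is the week containing the first Thursday of 5021.
Week 45, day 1 (Monday) lands on 5021-11-05.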